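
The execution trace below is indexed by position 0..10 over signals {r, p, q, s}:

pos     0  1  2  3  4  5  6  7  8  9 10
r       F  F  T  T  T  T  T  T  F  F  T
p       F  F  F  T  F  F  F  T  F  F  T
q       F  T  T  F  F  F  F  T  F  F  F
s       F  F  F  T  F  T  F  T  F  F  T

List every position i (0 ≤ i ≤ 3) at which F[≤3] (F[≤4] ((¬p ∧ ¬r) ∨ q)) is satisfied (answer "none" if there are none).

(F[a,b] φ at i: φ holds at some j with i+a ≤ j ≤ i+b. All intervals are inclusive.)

0, 1, 2, 3

Evaluate at each i in [0,3]:
  i=0: ✓ (witness j=0)
  i=1: ✓ (witness j=1)
  i=2: ✓ (witness j=2)
  i=3: ✓ (witness j=3)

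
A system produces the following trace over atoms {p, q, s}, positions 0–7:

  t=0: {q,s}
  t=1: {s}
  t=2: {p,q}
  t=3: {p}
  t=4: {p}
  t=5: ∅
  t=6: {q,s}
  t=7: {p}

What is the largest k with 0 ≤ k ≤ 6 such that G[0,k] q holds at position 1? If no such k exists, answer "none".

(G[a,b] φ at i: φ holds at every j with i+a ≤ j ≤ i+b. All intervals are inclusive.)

none

q must hold from j=1 onward; find where it first fails.
  j=1: fails → no k works.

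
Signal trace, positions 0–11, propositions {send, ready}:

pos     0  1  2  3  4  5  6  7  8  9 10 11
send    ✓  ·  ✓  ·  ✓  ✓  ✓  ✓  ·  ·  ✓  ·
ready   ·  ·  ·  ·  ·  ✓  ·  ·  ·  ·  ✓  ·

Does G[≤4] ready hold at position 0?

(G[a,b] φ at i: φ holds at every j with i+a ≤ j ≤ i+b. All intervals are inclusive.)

Check ready at every j in [0,4]:
  j=0: false
  j=1: false
  j=2: false
  j=3: false
  j=4: false
Fails at j=0 → formula fails.

False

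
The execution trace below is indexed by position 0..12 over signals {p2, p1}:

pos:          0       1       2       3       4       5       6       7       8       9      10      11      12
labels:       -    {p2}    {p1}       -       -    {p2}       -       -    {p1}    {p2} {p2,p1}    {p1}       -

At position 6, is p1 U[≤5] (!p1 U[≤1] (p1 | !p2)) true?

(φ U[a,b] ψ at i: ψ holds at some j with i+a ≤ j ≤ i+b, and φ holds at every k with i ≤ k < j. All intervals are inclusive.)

True

Need some j in [6,11] with (!p1 U[≤1] (p1 | !p2)), and p1 at every k in [6,j-1].
  j=6: (!p1 U[≤1] (p1 | !p2)) holds; no prefix to check → satisfied.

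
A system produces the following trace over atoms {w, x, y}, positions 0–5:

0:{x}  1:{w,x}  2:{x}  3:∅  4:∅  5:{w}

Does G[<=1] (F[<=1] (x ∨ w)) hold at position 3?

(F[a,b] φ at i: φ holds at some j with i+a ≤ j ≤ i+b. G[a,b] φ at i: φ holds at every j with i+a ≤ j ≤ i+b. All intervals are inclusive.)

Check F[<=1] (x ∨ w) at every j in [3,4]:
  j=3: fails (none in [3,4])
  j=4: holds (witness at 5)
Fails at j=3 → formula fails.

No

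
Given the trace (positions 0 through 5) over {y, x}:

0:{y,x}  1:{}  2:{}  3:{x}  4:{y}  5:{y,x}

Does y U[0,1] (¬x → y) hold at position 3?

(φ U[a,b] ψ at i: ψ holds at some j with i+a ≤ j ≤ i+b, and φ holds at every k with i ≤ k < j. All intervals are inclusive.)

Need some j in [3,4] with (¬x → y), and y at every k in [3,j-1].
  j=3: (¬x → y) holds; no prefix to check → satisfied.

Holds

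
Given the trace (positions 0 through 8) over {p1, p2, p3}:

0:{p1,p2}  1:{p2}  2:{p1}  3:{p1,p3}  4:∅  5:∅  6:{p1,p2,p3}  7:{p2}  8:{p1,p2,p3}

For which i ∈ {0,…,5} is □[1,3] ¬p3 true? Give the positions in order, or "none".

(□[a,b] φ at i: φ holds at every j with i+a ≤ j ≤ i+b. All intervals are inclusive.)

none

Evaluate at each i in [0,5]:
  i=0: ✗ (fails at j=3)
  i=1: ✗ (fails at j=3)
  i=2: ✗ (fails at j=3)
  i=3: ✗ (fails at j=6)
  i=4: ✗ (fails at j=6)
  i=5: ✗ (fails at j=6)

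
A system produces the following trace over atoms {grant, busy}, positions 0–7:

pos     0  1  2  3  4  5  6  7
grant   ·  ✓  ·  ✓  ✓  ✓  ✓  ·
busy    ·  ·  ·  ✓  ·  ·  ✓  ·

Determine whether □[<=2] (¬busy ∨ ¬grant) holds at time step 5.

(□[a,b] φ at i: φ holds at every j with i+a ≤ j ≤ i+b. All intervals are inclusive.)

No

Check (¬busy ∨ ¬grant) at every j in [5,7]:
  j=5: true
  j=6: false
  j=7: true
Fails at j=6 → formula fails.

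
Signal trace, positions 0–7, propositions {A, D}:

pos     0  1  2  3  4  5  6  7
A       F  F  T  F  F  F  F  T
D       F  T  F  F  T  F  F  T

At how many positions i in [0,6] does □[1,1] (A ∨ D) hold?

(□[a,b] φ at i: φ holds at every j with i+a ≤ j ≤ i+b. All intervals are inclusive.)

4

Evaluate at each i in [0,6]:
  i=0: ✓ (all of [1,1])
  i=1: ✓ (all of [2,2])
  i=2: ✗ (fails at j=3)
  i=3: ✓ (all of [4,4])
  i=4: ✗ (fails at j=5)
  i=5: ✗ (fails at j=6)
  i=6: ✓ (all of [7,7])
Positions where it holds: {0, 1, 3, 6} → 4.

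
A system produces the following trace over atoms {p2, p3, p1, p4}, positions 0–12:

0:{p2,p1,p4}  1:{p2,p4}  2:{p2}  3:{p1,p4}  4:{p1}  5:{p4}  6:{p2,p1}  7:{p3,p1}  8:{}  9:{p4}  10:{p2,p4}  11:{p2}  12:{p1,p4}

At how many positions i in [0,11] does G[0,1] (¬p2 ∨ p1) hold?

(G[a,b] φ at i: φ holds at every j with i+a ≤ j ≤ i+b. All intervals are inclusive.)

6

Evaluate at each i in [0,11]:
  i=0: ✗ (fails at j=1)
  i=1: ✗ (fails at j=1)
  i=2: ✗ (fails at j=2)
  i=3: ✓ (all of [3,4])
  i=4: ✓ (all of [4,5])
  i=5: ✓ (all of [5,6])
  i=6: ✓ (all of [6,7])
  i=7: ✓ (all of [7,8])
  i=8: ✓ (all of [8,9])
  i=9: ✗ (fails at j=10)
  i=10: ✗ (fails at j=10)
  i=11: ✗ (fails at j=11)
Positions where it holds: {3, 4, 5, 6, 7, 8} → 6.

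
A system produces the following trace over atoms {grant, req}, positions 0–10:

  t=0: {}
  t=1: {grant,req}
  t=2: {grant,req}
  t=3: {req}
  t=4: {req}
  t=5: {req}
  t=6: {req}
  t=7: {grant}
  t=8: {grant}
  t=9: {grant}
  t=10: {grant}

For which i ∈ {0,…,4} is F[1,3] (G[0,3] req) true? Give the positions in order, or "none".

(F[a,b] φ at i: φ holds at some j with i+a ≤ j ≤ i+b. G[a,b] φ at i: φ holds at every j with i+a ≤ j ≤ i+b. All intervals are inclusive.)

0, 1, 2

Evaluate at each i in [0,4]:
  i=0: ✓ (witness j=1)
  i=1: ✓ (witness j=2)
  i=2: ✓ (witness j=3)
  i=3: ✗ (none in [4,6])
  i=4: ✗ (none in [5,7])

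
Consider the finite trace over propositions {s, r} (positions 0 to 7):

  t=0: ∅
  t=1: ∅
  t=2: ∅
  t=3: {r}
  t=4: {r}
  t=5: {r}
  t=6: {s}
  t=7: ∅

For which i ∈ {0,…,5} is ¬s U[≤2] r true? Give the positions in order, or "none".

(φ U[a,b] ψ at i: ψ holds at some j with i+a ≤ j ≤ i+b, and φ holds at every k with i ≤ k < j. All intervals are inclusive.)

1, 2, 3, 4, 5

Evaluate at each i in [0,5]:
  i=0: ✗ (no rhs in [0,2])
  i=1: ✓ (rhs at j=3; lhs holds on [1,2])
  i=2: ✓ (rhs at j=3; lhs holds on [2,2])
  i=3: ✓ (rhs at j=3)
  i=4: ✓ (rhs at j=4)
  i=5: ✓ (rhs at j=5)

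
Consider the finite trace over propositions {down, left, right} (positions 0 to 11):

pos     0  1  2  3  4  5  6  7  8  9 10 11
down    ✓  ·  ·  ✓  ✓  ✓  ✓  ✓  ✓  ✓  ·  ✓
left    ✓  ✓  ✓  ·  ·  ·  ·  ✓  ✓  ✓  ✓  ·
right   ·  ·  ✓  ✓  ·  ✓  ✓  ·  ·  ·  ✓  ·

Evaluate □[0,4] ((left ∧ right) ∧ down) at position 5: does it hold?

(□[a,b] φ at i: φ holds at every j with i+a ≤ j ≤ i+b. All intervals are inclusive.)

False

Check ((left ∧ right) ∧ down) at every j in [5,9]:
  j=5: false
  j=6: false
  j=7: false
  j=8: false
  j=9: false
Fails at j=5 → formula fails.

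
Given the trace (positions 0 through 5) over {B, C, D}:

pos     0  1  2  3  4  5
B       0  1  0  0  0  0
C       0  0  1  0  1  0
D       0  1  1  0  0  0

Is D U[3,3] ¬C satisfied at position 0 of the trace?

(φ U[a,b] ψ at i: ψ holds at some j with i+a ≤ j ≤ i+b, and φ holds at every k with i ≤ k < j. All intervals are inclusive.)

Need some j in [3,3] with ¬C, and D at every k in [0,j-1].
  j=3: ¬C holds, but D fails at k=0 → not this j.
No j in the window works → until fails.

False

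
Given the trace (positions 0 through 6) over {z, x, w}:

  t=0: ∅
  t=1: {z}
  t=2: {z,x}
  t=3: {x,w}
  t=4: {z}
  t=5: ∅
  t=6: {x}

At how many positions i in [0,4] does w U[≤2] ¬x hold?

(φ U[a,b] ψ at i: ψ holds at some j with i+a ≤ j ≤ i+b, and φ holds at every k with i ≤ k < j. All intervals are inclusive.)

Evaluate at each i in [0,4]:
  i=0: ✓ (rhs at j=0)
  i=1: ✓ (rhs at j=1)
  i=2: ✗ (lhs fails at k=2 before rhs at j=4)
  i=3: ✓ (rhs at j=4; lhs holds on [3,3])
  i=4: ✓ (rhs at j=4)
Positions where it holds: {0, 1, 3, 4} → 4.

4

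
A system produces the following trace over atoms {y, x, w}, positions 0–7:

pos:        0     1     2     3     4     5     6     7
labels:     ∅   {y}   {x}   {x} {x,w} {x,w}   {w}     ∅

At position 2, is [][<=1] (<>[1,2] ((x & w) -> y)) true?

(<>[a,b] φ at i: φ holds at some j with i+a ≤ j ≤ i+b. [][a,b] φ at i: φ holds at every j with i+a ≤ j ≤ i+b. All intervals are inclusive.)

No

Check <>[1,2] ((x & w) -> y) at every j in [2,3]:
  j=2: holds (witness at 3)
  j=3: fails (none in [4,5])
Fails at j=3 → formula fails.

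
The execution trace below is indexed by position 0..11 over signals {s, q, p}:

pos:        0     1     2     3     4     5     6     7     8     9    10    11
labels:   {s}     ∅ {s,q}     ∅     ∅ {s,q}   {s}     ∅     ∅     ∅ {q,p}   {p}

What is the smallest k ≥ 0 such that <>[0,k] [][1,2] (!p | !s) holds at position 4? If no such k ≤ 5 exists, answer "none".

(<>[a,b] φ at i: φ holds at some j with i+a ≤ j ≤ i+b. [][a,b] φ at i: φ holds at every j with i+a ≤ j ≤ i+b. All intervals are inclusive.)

0

Scan j = 4,5,… for [][1,2] (!p | !s):
  j=4: holds
First hit at j=4, so smallest k = 4-4 = 0.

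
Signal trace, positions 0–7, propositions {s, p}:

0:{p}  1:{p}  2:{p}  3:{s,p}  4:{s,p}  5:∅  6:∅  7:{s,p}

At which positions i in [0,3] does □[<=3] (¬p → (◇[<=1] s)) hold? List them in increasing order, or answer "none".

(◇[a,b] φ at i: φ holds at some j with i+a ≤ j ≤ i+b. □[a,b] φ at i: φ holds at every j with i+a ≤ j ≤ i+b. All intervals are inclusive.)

Evaluate at each i in [0,3]:
  i=0: ✓ (all of [0,3])
  i=1: ✓ (all of [1,4])
  i=2: ✗ (fails at j=5)
  i=3: ✗ (fails at j=5)

0, 1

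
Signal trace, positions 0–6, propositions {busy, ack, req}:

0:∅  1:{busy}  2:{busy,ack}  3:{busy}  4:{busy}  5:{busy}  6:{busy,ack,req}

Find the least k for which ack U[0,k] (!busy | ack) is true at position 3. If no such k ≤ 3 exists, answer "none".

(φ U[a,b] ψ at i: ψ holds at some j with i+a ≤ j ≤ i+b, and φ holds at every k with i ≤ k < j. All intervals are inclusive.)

none

Need earliest j ≥ 3 with (!busy | ack), and ack at every k in [3,j-1].
  j=3: rhs fails.
  j=4: rhs fails.
  j=5: rhs fails.
  j=6: rhs holds but lhs fails at k=3.
No witness within the range → none.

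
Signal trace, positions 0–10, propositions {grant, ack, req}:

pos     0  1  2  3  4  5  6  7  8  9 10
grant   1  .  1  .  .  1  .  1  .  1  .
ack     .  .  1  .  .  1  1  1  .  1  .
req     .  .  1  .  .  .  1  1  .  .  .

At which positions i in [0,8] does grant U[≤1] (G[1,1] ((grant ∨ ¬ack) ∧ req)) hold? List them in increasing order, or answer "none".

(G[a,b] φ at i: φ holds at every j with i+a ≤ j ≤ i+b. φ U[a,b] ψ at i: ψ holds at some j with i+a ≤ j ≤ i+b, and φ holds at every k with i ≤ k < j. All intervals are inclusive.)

0, 1, 5, 6

Evaluate at each i in [0,8]:
  i=0: ✓ (rhs at j=1; lhs holds on [0,0])
  i=1: ✓ (rhs at j=1)
  i=2: ✗ (no rhs in [2,3])
  i=3: ✗ (no rhs in [3,4])
  i=4: ✗ (no rhs in [4,5])
  i=5: ✓ (rhs at j=6; lhs holds on [5,5])
  i=6: ✓ (rhs at j=6)
  i=7: ✗ (no rhs in [7,8])
  i=8: ✗ (no rhs in [8,9])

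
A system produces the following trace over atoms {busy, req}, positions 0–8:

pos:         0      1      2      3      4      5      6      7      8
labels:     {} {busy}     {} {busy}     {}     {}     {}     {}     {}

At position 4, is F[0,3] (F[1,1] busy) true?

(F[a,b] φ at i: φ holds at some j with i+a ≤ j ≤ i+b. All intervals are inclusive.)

False

Check F[1,1] busy at each j in [4,7]:
  j=4: fails (none in [5,5])
  j=5: fails (none in [6,6])
  j=6: fails (none in [7,7])
  j=7: fails (none in [8,8])
No position in the window satisfies it → formula fails.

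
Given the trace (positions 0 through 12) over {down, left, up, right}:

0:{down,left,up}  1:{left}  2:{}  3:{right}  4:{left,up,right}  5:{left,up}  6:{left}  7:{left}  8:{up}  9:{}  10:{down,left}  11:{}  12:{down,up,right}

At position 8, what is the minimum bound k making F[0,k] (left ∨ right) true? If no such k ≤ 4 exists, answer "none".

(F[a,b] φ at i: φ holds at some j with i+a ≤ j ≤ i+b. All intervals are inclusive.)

2

Scan j = 8,9,… for (left ∨ right):
  j=8: fails
  j=9: fails
  j=10: holds
First hit at j=10, so smallest k = 10-8 = 2.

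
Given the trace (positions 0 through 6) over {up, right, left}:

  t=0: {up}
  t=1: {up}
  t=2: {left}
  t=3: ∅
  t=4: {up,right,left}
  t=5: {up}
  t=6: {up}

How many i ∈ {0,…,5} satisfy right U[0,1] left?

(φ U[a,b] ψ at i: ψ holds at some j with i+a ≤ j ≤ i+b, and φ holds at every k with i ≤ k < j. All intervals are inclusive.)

Evaluate at each i in [0,5]:
  i=0: ✗ (no rhs in [0,1])
  i=1: ✗ (lhs fails at k=1 before rhs at j=2)
  i=2: ✓ (rhs at j=2)
  i=3: ✗ (lhs fails at k=3 before rhs at j=4)
  i=4: ✓ (rhs at j=4)
  i=5: ✗ (no rhs in [5,6])
Positions where it holds: {2, 4} → 2.

2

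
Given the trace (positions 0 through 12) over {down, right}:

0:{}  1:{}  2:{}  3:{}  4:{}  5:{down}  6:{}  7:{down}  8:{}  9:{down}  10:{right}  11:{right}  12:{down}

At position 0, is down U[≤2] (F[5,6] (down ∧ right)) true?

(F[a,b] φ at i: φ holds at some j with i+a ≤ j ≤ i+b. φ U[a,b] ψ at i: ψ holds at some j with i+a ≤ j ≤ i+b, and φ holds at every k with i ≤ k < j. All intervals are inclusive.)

Need some j in [0,2] with F[5,6] (down ∧ right), and down at every k in [0,j-1].
  j=0: F[5,6] (down ∧ right) — fails (none in [5,6]).
  j=1: F[5,6] (down ∧ right) — fails (none in [6,7]).
  j=2: F[5,6] (down ∧ right) — fails (none in [7,8]).
No j in the window works → until fails.

Does not hold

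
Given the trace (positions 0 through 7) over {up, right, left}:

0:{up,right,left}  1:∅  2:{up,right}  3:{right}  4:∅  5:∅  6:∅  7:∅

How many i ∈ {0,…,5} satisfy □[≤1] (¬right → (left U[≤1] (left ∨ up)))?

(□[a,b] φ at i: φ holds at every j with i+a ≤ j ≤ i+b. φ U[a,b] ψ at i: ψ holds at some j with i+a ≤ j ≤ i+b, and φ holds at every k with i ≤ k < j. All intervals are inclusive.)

Evaluate at each i in [0,5]:
  i=0: ✗ (fails at j=1)
  i=1: ✗ (fails at j=1)
  i=2: ✓ (all of [2,3])
  i=3: ✗ (fails at j=4)
  i=4: ✗ (fails at j=4)
  i=5: ✗ (fails at j=5)
Positions where it holds: {2} → 1.

1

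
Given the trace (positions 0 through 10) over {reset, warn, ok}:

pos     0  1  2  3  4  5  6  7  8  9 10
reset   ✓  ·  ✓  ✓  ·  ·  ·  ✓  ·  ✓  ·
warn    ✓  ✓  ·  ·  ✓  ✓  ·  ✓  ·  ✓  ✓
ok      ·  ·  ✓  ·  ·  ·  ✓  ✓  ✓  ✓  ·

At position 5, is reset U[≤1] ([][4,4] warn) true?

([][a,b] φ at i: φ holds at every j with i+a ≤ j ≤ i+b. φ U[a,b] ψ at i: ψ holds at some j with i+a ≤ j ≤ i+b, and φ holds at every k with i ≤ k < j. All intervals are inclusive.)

True

Need some j in [5,6] with [][4,4] warn, and reset at every k in [5,j-1].
  j=5: [][4,4] warn holds; no prefix to check → satisfied.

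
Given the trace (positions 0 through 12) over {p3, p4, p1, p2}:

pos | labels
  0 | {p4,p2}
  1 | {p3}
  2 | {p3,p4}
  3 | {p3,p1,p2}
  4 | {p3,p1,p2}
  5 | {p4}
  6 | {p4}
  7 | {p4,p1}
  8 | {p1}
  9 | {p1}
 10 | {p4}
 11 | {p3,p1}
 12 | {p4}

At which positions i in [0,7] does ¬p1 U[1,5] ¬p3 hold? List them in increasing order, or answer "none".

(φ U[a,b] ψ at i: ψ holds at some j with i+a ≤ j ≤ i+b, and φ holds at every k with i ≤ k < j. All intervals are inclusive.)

Evaluate at each i in [0,7]:
  i=0: ✗ (lhs fails at k=3 before rhs at j=5)
  i=1: ✗ (lhs fails at k=3 before rhs at j=5)
  i=2: ✗ (lhs fails at k=3 before rhs at j=5)
  i=3: ✗ (lhs fails at k=3 before rhs at j=5)
  i=4: ✗ (lhs fails at k=4 before rhs at j=5)
  i=5: ✓ (rhs at j=6; lhs holds on [5,5])
  i=6: ✓ (rhs at j=7; lhs holds on [6,6])
  i=7: ✗ (lhs fails at k=7 before rhs at j=8)

5, 6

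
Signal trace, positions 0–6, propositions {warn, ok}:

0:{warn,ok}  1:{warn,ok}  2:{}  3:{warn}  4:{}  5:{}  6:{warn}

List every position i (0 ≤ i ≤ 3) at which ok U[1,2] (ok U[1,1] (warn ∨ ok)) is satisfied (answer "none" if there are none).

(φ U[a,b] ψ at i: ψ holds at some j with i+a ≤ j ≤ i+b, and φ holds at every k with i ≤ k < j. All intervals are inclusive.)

Evaluate at each i in [0,3]:
  i=0: ✗ (no rhs in [1,2])
  i=1: ✗ (no rhs in [2,3])
  i=2: ✗ (no rhs in [3,4])
  i=3: ✗ (no rhs in [4,5])

none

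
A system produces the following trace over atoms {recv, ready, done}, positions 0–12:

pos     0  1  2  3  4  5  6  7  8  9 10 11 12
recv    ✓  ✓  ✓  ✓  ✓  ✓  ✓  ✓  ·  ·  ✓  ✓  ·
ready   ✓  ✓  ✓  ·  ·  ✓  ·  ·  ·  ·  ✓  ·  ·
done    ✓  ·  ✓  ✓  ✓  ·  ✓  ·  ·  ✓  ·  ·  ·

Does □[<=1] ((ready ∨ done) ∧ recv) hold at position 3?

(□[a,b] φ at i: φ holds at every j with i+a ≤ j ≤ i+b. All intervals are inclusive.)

Check ((ready ∨ done) ∧ recv) at every j in [3,4]:
  j=3: true
  j=4: true
All positions satisfy it → formula holds.

Yes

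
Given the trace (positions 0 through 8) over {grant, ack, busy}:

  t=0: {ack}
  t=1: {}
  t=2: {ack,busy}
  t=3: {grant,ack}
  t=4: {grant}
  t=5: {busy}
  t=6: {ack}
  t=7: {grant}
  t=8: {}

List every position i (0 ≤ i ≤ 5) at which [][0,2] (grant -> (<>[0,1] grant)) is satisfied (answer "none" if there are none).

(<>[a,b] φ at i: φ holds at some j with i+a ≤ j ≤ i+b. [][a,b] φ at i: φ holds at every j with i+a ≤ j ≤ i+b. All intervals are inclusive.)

0, 1, 2, 3, 4, 5

Evaluate at each i in [0,5]:
  i=0: ✓ (all of [0,2])
  i=1: ✓ (all of [1,3])
  i=2: ✓ (all of [2,4])
  i=3: ✓ (all of [3,5])
  i=4: ✓ (all of [4,6])
  i=5: ✓ (all of [5,7])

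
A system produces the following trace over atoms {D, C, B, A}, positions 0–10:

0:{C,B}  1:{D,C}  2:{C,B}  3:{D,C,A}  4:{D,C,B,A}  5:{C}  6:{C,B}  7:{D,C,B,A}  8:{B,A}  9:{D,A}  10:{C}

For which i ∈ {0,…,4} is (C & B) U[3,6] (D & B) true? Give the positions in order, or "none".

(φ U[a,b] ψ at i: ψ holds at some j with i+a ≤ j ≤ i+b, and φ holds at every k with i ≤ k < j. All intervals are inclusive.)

none

Evaluate at each i in [0,4]:
  i=0: ✗ (lhs fails at k=1 before rhs at j=4)
  i=1: ✗ (lhs fails at k=1 before rhs at j=4)
  i=2: ✗ (lhs fails at k=3 before rhs at j=7)
  i=3: ✗ (lhs fails at k=3 before rhs at j=7)
  i=4: ✗ (lhs fails at k=5 before rhs at j=7)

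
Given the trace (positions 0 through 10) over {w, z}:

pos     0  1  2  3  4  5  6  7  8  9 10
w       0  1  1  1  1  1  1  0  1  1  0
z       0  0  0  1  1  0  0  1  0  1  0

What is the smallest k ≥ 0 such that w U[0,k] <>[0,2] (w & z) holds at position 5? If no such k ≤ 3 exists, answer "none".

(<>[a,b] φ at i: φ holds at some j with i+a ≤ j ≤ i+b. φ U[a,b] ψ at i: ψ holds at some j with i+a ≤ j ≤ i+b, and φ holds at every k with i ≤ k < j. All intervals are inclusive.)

Need earliest j ≥ 5 with <>[0,2] (w & z), and w at every k in [5,j-1].
  j=5: rhs fails.
  j=6: rhs fails.
  j=7: rhs holds; lhs holds on [5,6]. k = 2.

2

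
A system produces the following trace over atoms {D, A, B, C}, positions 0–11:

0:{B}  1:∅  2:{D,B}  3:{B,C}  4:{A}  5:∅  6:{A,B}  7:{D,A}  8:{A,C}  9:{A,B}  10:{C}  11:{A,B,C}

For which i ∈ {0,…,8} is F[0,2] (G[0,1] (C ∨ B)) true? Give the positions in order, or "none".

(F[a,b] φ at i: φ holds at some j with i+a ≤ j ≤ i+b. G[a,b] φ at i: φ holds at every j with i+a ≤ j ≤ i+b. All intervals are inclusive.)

Evaluate at each i in [0,8]:
  i=0: ✓ (witness j=2)
  i=1: ✓ (witness j=2)
  i=2: ✓ (witness j=2)
  i=3: ✗ (none in [3,5])
  i=4: ✗ (none in [4,6])
  i=5: ✗ (none in [5,7])
  i=6: ✓ (witness j=8)
  i=7: ✓ (witness j=8)
  i=8: ✓ (witness j=8)

0, 1, 2, 6, 7, 8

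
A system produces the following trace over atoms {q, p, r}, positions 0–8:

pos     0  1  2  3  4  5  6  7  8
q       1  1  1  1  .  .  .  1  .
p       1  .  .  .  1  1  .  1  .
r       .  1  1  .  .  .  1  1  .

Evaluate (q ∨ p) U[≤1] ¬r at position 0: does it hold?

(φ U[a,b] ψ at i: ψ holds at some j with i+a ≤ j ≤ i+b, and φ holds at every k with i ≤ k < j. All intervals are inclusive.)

Yes

Need some j in [0,1] with ¬r, and (q ∨ p) at every k in [0,j-1].
  j=0: ¬r holds; no prefix to check → satisfied.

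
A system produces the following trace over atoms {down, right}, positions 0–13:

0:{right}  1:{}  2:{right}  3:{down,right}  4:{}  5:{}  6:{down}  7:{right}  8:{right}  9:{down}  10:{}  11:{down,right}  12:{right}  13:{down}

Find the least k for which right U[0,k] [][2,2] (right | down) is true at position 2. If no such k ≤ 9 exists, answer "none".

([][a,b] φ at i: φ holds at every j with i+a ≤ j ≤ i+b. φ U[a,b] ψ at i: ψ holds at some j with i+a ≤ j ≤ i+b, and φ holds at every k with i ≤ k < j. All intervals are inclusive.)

Need earliest j ≥ 2 with [][2,2] (right | down), and right at every k in [2,j-1].
  j=2: rhs fails.
  j=3: rhs fails.
  j=4: rhs holds; lhs holds on [2,3]. k = 2.

2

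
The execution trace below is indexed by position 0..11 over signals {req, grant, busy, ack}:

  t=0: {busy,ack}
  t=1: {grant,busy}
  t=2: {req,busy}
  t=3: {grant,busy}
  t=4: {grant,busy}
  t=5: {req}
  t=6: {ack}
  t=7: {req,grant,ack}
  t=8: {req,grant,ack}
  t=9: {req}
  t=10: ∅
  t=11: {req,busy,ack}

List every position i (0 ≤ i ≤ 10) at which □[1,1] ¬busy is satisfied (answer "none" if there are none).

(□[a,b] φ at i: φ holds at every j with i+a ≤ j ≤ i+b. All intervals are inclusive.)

Evaluate at each i in [0,10]:
  i=0: ✗ (fails at j=1)
  i=1: ✗ (fails at j=2)
  i=2: ✗ (fails at j=3)
  i=3: ✗ (fails at j=4)
  i=4: ✓ (all of [5,5])
  i=5: ✓ (all of [6,6])
  i=6: ✓ (all of [7,7])
  i=7: ✓ (all of [8,8])
  i=8: ✓ (all of [9,9])
  i=9: ✓ (all of [10,10])
  i=10: ✗ (fails at j=11)

4, 5, 6, 7, 8, 9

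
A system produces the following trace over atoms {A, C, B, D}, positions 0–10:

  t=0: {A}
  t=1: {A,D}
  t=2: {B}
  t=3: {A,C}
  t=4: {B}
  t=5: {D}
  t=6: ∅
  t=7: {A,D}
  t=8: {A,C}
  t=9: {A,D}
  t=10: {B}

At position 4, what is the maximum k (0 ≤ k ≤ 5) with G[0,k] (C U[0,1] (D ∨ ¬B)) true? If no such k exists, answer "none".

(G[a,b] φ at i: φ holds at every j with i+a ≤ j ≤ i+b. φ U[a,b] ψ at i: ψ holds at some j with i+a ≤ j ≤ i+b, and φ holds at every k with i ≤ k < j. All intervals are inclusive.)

none

(C U[0,1] (D ∨ ¬B)) must hold from j=4 onward; find where it first fails.
  j=4: fails → no k works.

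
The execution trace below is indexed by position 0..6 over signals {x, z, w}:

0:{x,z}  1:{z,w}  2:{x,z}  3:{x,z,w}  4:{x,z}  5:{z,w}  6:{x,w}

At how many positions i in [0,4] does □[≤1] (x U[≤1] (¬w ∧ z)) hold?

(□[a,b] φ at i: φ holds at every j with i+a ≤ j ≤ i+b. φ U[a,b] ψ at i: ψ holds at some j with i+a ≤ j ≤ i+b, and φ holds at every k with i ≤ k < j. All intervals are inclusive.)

2

Evaluate at each i in [0,4]:
  i=0: ✗ (fails at j=1)
  i=1: ✗ (fails at j=1)
  i=2: ✓ (all of [2,3])
  i=3: ✓ (all of [3,4])
  i=4: ✗ (fails at j=5)
Positions where it holds: {2, 3} → 2.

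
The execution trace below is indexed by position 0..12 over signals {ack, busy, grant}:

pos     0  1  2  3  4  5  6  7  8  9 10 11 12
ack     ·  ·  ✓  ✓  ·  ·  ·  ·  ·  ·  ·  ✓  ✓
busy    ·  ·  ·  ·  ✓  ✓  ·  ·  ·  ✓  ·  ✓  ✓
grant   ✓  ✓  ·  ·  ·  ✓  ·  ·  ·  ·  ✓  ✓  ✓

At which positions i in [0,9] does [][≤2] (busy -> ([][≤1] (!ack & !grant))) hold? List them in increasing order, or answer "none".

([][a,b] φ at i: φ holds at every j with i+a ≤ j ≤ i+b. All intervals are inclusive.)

Evaluate at each i in [0,9]:
  i=0: ✓ (all of [0,2])
  i=1: ✓ (all of [1,3])
  i=2: ✗ (fails at j=4)
  i=3: ✗ (fails at j=4)
  i=4: ✗ (fails at j=4)
  i=5: ✗ (fails at j=5)
  i=6: ✓ (all of [6,8])
  i=7: ✗ (fails at j=9)
  i=8: ✗ (fails at j=9)
  i=9: ✗ (fails at j=9)

0, 1, 6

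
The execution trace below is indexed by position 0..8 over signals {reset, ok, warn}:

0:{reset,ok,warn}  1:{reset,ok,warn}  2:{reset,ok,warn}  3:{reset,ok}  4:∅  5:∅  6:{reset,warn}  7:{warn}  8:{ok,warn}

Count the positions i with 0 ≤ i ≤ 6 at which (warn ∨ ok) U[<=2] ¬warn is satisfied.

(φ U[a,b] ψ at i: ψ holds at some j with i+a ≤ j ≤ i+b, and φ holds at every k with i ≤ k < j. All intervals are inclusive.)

Evaluate at each i in [0,6]:
  i=0: ✗ (no rhs in [0,2])
  i=1: ✓ (rhs at j=3; lhs holds on [1,2])
  i=2: ✓ (rhs at j=3; lhs holds on [2,2])
  i=3: ✓ (rhs at j=3)
  i=4: ✓ (rhs at j=4)
  i=5: ✓ (rhs at j=5)
  i=6: ✗ (no rhs in [6,8])
Positions where it holds: {1, 2, 3, 4, 5} → 5.

5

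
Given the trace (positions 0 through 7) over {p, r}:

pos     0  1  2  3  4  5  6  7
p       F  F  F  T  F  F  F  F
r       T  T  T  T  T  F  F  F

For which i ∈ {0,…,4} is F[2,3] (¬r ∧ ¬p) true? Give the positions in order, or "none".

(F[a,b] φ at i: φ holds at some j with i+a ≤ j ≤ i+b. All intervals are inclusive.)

Evaluate at each i in [0,4]:
  i=0: ✗ (none in [2,3])
  i=1: ✗ (none in [3,4])
  i=2: ✓ (witness j=5)
  i=3: ✓ (witness j=5)
  i=4: ✓ (witness j=6)

2, 3, 4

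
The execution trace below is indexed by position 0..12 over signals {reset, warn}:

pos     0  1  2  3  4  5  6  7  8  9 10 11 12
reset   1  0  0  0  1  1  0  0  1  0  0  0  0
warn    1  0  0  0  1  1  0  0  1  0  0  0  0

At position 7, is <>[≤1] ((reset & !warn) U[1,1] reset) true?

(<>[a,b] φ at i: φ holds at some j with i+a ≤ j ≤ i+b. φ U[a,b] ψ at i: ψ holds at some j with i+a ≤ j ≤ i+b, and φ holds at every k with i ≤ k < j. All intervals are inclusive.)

Check ((reset & !warn) U[1,1] reset) at each j in [7,8]:
  j=7: fails
  j=8: fails
No position in the window satisfies it → formula fails.

No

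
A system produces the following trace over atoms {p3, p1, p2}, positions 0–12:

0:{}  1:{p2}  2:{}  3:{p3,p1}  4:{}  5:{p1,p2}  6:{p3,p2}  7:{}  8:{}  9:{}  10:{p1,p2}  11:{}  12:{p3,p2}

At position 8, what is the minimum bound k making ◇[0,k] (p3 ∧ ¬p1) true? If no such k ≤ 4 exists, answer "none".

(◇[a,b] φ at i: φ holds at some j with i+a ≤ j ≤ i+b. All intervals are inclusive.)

4

Scan j = 8,9,… for (p3 ∧ ¬p1):
  j=8: fails
  j=9: fails
  j=10: fails
  j=11: fails
  j=12: holds
First hit at j=12, so smallest k = 12-8 = 4.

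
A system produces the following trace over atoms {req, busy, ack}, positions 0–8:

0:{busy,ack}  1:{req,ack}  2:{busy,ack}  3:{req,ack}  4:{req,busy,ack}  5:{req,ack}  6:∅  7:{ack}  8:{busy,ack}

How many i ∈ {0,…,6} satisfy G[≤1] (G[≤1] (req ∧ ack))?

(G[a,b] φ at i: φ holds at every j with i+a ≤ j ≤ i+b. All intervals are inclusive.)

Evaluate at each i in [0,6]:
  i=0: ✗ (fails at j=0)
  i=1: ✗ (fails at j=1)
  i=2: ✗ (fails at j=2)
  i=3: ✓ (all of [3,4])
  i=4: ✗ (fails at j=5)
  i=5: ✗ (fails at j=5)
  i=6: ✗ (fails at j=6)
Positions where it holds: {3} → 1.

1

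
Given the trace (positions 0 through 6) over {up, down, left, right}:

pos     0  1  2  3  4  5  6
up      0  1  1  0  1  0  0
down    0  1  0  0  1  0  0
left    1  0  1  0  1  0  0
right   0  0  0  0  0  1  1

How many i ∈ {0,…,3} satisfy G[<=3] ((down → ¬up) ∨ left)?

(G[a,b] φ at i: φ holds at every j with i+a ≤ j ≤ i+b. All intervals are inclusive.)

Evaluate at each i in [0,3]:
  i=0: ✗ (fails at j=1)
  i=1: ✗ (fails at j=1)
  i=2: ✓ (all of [2,5])
  i=3: ✓ (all of [3,6])
Positions where it holds: {2, 3} → 2.

2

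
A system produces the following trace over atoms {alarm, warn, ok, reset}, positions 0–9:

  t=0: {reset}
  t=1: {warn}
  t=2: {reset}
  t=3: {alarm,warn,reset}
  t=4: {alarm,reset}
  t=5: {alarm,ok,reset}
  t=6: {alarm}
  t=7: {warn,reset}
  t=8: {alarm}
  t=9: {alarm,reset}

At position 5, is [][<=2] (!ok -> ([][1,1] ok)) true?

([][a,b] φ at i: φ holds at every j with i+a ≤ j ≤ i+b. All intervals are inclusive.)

Check (!ok -> ([][1,1] ok)) at every j in [5,7]:
  j=5: antecedent false → ✓
  j=6: antecedent true; consequent fails at 7 → ✗
  j=7: antecedent true; consequent fails at 8 → ✗
Fails at j=6 → formula fails.

No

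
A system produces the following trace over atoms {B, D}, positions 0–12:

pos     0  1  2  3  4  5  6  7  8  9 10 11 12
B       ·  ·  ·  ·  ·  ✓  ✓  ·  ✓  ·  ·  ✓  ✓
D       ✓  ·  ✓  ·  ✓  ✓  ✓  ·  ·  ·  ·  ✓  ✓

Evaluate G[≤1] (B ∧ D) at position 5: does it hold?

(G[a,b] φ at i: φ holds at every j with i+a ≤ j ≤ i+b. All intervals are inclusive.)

Check (B ∧ D) at every j in [5,6]:
  j=5: true
  j=6: true
All positions satisfy it → formula holds.

Holds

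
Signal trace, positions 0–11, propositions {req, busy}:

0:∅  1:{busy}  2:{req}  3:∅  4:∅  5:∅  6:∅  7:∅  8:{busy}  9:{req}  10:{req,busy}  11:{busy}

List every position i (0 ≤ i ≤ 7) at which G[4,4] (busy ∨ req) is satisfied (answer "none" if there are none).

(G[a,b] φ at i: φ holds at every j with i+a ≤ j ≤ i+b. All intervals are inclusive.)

Evaluate at each i in [0,7]:
  i=0: ✗ (fails at j=4)
  i=1: ✗ (fails at j=5)
  i=2: ✗ (fails at j=6)
  i=3: ✗ (fails at j=7)
  i=4: ✓ (all of [8,8])
  i=5: ✓ (all of [9,9])
  i=6: ✓ (all of [10,10])
  i=7: ✓ (all of [11,11])

4, 5, 6, 7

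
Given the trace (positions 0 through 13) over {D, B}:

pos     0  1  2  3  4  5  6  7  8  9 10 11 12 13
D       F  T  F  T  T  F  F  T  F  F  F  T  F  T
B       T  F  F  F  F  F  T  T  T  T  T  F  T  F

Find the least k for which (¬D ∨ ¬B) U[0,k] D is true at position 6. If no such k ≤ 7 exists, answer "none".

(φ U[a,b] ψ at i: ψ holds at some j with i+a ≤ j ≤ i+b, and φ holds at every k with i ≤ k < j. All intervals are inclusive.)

1

Need earliest j ≥ 6 with D, and (¬D ∨ ¬B) at every k in [6,j-1].
  j=6: rhs fails.
  j=7: rhs holds; lhs holds on [6,6]. k = 1.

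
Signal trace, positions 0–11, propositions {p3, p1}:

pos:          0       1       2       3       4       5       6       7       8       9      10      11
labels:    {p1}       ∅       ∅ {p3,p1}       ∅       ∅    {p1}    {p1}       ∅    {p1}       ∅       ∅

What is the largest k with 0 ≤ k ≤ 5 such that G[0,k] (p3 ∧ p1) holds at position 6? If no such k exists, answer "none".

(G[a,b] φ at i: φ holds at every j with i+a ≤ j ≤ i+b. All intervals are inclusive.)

(p3 ∧ p1) must hold from j=6 onward; find where it first fails.
  j=6: fails → no k works.

none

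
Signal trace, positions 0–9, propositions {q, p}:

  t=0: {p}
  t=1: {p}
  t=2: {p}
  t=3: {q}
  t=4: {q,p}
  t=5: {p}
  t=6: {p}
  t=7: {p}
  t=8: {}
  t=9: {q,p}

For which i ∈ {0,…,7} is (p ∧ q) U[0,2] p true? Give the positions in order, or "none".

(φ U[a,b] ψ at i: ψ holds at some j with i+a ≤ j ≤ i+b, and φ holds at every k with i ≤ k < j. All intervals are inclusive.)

0, 1, 2, 4, 5, 6, 7

Evaluate at each i in [0,7]:
  i=0: ✓ (rhs at j=0)
  i=1: ✓ (rhs at j=1)
  i=2: ✓ (rhs at j=2)
  i=3: ✗ (lhs fails at k=3 before rhs at j=4)
  i=4: ✓ (rhs at j=4)
  i=5: ✓ (rhs at j=5)
  i=6: ✓ (rhs at j=6)
  i=7: ✓ (rhs at j=7)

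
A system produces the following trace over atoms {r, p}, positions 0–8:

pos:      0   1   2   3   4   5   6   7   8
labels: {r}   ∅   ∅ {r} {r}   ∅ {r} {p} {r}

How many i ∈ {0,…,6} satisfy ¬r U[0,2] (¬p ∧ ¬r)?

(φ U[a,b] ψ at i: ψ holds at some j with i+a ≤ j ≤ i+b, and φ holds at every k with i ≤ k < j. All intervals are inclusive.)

Evaluate at each i in [0,6]:
  i=0: ✗ (lhs fails at k=0 before rhs at j=1)
  i=1: ✓ (rhs at j=1)
  i=2: ✓ (rhs at j=2)
  i=3: ✗ (lhs fails at k=3 before rhs at j=5)
  i=4: ✗ (lhs fails at k=4 before rhs at j=5)
  i=5: ✓ (rhs at j=5)
  i=6: ✗ (no rhs in [6,8])
Positions where it holds: {1, 2, 5} → 3.

3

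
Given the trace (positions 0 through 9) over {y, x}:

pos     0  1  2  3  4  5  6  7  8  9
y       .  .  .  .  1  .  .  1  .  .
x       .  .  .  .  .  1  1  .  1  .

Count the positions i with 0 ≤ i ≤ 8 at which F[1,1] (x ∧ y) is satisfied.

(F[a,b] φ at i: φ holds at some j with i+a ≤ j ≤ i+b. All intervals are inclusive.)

0

Evaluate at each i in [0,8]:
  i=0: ✗ (none in [1,1])
  i=1: ✗ (none in [2,2])
  i=2: ✗ (none in [3,3])
  i=3: ✗ (none in [4,4])
  i=4: ✗ (none in [5,5])
  i=5: ✗ (none in [6,6])
  i=6: ✗ (none in [7,7])
  i=7: ✗ (none in [8,8])
  i=8: ✗ (none in [9,9])
Positions where it holds: {} → 0.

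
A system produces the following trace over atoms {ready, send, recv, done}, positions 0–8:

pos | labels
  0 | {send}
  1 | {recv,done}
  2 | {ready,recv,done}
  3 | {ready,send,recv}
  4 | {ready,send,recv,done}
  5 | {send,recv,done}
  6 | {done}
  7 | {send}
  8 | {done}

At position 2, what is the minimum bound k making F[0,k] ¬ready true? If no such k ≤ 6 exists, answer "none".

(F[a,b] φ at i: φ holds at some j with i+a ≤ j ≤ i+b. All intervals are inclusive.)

3

Scan j = 2,3,… for ¬ready:
  j=2: fails
  j=3: fails
  j=4: fails
  j=5: holds
First hit at j=5, so smallest k = 5-2 = 3.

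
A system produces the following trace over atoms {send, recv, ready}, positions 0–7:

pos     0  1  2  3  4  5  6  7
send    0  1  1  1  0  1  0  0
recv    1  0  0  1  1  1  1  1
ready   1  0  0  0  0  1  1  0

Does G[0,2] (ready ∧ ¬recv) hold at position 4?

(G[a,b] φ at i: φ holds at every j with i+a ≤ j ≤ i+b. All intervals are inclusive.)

Does not hold

Check (ready ∧ ¬recv) at every j in [4,6]:
  j=4: false
  j=5: false
  j=6: false
Fails at j=4 → formula fails.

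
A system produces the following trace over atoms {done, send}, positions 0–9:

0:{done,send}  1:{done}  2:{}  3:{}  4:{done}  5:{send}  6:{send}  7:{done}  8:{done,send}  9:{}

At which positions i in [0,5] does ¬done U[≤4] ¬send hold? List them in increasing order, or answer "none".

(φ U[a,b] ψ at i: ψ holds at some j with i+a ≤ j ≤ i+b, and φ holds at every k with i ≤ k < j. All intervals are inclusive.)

Evaluate at each i in [0,5]:
  i=0: ✗ (lhs fails at k=0 before rhs at j=1)
  i=1: ✓ (rhs at j=1)
  i=2: ✓ (rhs at j=2)
  i=3: ✓ (rhs at j=3)
  i=4: ✓ (rhs at j=4)
  i=5: ✓ (rhs at j=7; lhs holds on [5,6])

1, 2, 3, 4, 5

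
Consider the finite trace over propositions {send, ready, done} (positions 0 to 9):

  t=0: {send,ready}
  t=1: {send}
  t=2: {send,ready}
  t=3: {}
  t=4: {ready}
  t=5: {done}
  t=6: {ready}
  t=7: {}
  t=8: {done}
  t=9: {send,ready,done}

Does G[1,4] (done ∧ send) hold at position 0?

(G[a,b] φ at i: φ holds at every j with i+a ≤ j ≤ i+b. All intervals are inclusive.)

No

Check (done ∧ send) at every j in [1,4]:
  j=1: false
  j=2: false
  j=3: false
  j=4: false
Fails at j=1 → formula fails.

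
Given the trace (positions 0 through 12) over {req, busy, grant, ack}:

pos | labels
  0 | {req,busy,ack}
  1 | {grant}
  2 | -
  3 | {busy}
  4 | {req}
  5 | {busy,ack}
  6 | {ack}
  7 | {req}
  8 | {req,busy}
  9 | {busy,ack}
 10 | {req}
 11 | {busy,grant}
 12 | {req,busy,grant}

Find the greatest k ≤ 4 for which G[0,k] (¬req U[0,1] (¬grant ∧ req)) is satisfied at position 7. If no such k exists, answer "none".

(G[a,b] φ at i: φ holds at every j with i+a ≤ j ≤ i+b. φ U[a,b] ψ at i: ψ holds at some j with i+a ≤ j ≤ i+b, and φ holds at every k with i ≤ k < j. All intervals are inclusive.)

3

(¬req U[0,1] (¬grant ∧ req)) must hold from j=7 onward; find where it first fails.
  j=7: holds
  j=8: holds
  j=9: holds
  j=10: holds
  j=11: fails
Holds on [7,10], so largest k = 3.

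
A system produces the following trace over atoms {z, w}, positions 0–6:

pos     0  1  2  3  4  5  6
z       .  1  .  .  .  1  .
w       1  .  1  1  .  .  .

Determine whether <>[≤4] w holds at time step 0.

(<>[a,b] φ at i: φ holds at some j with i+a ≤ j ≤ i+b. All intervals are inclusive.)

Yes

Check w at each j in [0,4]:
  j=0: true
  j=1: false
  j=2: true
  j=3: true
  j=4: false
Found at j=0 → formula holds.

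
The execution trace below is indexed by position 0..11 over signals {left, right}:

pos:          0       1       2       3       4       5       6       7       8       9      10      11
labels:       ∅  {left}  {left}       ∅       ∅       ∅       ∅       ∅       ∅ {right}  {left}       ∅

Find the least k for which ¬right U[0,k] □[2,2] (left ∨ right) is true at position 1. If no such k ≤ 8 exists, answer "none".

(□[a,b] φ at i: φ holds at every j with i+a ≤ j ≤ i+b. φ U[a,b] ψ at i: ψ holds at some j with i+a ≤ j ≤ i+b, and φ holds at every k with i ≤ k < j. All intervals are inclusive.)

Need earliest j ≥ 1 with □[2,2] (left ∨ right), and ¬right at every k in [1,j-1].
  j=1: rhs fails.
  j=2: rhs fails.
  j=3: rhs fails.
  j=4: rhs fails.
  j=5: rhs fails.
  j=6: rhs fails.
  j=7: rhs holds; lhs holds on [1,6]. k = 6.

6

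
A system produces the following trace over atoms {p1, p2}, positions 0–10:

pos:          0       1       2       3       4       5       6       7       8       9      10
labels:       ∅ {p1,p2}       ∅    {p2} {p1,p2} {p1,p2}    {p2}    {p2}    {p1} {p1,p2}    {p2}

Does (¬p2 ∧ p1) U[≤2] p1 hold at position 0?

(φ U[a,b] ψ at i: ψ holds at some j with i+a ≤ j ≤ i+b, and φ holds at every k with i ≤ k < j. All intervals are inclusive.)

Need some j in [0,2] with p1, and (¬p2 ∧ p1) at every k in [0,j-1].
  j=0: p1 false.
  j=1: p1 holds, but (¬p2 ∧ p1) fails at k=0 → not this j.
  j=2: p1 false.
No j in the window works → until fails.

False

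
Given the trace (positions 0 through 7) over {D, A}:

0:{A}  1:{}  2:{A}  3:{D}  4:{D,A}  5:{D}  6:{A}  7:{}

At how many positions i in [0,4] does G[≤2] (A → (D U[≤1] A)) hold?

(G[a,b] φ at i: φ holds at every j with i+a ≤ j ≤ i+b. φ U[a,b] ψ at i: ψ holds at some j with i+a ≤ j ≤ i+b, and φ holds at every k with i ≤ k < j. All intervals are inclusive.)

5

Evaluate at each i in [0,4]:
  i=0: ✓ (all of [0,2])
  i=1: ✓ (all of [1,3])
  i=2: ✓ (all of [2,4])
  i=3: ✓ (all of [3,5])
  i=4: ✓ (all of [4,6])
Positions where it holds: {0, 1, 2, 3, 4} → 5.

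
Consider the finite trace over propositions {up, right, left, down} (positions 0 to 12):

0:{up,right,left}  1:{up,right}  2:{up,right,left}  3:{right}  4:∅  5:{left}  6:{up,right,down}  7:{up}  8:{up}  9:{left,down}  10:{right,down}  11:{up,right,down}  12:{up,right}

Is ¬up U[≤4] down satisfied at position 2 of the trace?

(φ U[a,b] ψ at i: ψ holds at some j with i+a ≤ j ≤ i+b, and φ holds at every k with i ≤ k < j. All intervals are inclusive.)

Need some j in [2,6] with down, and ¬up at every k in [2,j-1].
  j=2: down false.
  j=3: down false.
  j=4: down false.
  j=5: down false.
  j=6: down holds, but ¬up fails at k=2 → not this j.
No j in the window works → until fails.

Does not hold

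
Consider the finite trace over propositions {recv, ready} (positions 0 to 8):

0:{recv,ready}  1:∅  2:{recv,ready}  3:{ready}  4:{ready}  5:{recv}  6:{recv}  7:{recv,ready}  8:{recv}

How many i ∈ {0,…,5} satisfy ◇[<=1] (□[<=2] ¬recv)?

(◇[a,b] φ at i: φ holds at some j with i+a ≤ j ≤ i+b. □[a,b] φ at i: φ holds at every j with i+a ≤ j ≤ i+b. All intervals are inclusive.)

Evaluate at each i in [0,5]:
  i=0: ✗ (none in [0,1])
  i=1: ✗ (none in [1,2])
  i=2: ✗ (none in [2,3])
  i=3: ✗ (none in [3,4])
  i=4: ✗ (none in [4,5])
  i=5: ✗ (none in [5,6])
Positions where it holds: {} → 0.

0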